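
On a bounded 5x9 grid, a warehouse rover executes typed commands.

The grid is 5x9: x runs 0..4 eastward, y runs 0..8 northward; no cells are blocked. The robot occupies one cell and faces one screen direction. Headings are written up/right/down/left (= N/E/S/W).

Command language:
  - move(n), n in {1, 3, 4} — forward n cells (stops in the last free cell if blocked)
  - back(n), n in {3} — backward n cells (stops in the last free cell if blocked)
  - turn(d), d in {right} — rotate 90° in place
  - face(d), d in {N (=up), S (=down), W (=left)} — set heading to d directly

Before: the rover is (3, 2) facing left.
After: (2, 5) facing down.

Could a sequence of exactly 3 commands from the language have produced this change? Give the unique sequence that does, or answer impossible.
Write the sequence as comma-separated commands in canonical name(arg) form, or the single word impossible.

move(1), face(S), back(3)

key: cell and facing (now S) both changed — the 3 commands mix motion and turning
initial: (3, 2) facing left
[1] after move(1): (2, 2) facing left
[2] after face(S): (2, 2) facing down
[3] after back(3): (2, 5) facing down
uniquely the one of 512 3-step routes that fits.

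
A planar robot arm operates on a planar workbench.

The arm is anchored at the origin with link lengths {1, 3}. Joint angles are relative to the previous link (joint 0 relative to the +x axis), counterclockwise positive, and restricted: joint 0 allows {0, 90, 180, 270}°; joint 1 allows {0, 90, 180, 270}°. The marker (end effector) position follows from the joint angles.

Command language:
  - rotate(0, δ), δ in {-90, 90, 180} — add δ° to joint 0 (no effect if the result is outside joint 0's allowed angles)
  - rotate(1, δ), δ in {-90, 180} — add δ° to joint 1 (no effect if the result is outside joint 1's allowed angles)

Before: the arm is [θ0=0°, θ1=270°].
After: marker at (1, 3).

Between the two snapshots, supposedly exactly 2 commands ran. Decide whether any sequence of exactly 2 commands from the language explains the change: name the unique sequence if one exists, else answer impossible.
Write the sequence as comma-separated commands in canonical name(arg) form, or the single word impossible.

rotate(1, -90), rotate(1, -90)

from: [θ0=0°, θ1=270°]
t=1 rotate(1, -90) ⇒ [θ0=0°, θ1=180°]
t=2 rotate(1, -90) ⇒ [θ0=0°, θ1=90°]
all 25 alternatives checked — unique.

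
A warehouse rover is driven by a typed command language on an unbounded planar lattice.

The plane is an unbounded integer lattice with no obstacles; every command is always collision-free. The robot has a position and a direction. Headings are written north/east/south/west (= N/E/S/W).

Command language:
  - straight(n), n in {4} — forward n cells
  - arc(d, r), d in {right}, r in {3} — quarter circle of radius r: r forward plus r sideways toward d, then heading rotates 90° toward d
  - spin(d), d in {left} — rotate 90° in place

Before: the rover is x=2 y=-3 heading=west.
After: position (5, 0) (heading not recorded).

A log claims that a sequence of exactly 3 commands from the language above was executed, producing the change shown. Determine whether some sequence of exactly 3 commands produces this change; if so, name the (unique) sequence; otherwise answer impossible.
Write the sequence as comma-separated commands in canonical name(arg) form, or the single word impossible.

arc(right, 3), arc(right, 3), arc(right, 3)

initial: x=2 y=-3 heading=west
[1] after arc(right, 3): x=-1 y=0 heading=north
[2] after arc(right, 3): x=2 y=3 heading=east
[3] after arc(right, 3): x=5 y=0 heading=south
no rival 3-sequence matches.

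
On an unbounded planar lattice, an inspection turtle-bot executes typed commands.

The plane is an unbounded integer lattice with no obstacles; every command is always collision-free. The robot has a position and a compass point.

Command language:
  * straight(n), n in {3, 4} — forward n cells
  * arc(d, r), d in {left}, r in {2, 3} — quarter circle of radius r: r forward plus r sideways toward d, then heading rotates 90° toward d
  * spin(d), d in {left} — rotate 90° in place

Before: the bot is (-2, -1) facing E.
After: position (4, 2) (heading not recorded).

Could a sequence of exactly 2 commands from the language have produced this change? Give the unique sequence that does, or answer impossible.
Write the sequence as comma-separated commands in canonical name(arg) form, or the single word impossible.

key: running arc(left, 3) before straight(3) would end elsewhere — order is forced
from: (-2, -1) facing E
[1] after straight(3): (1, -1) facing E
[2] after arc(left, 3): (4, 2) facing N
uniquely the one of 25 2-step routes that fits.

straight(3), arc(left, 3)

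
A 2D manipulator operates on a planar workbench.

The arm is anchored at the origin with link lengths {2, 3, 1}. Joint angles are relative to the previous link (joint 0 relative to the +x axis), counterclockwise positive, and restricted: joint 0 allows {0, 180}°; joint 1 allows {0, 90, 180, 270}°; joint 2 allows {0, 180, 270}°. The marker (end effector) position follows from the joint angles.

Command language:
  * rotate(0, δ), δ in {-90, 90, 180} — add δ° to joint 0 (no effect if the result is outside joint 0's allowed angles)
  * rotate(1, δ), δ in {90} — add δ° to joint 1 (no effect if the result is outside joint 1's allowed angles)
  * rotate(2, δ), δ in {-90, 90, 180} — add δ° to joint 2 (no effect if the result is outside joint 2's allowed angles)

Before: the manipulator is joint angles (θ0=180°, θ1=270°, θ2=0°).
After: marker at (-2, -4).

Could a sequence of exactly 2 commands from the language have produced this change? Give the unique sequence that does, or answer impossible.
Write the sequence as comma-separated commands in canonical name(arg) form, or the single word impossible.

rotate(1, 90), rotate(1, 90)

start: joint angles (θ0=180°, θ1=270°, θ2=0°)
1. rotate(1, 90) → joint angles (θ0=180°, θ1=0°, θ2=0°)
2. rotate(1, 90) → joint angles (θ0=180°, θ1=90°, θ2=0°)
all 49 alternatives checked — unique.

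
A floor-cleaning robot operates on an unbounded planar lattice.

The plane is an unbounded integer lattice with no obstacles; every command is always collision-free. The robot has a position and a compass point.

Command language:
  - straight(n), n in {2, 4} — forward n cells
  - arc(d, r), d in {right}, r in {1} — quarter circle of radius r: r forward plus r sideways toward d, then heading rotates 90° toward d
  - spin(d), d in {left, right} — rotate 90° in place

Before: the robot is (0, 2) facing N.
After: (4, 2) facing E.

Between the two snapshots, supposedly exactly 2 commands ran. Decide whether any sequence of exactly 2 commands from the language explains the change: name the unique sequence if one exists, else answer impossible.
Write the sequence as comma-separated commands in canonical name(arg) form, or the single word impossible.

key: position moved to (4,2) AND the heading swung to E — translation plus rotation needed
from: (0, 2) facing N
[1] after spin(right): (0, 2) facing E
[2] after straight(4): (4, 2) facing E
no other 2-command option fits: unique.

spin(right), straight(4)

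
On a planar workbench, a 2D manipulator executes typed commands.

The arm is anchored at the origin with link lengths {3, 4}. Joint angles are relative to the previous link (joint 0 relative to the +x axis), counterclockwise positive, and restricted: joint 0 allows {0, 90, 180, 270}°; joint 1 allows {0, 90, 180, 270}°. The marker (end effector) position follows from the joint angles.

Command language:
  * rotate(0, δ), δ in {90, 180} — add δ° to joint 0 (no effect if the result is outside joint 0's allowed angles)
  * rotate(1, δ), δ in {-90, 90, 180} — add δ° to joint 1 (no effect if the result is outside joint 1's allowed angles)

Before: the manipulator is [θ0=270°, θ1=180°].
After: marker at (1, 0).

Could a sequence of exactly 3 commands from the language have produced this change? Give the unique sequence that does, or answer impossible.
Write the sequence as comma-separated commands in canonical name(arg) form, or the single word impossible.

rotate(0, 90), rotate(0, 90), rotate(0, 90)

start: [θ0=270°, θ1=180°]
step 1 (rotate(0, 90)): [θ0=0°, θ1=180°]
step 2 (rotate(0, 90)): [θ0=90°, θ1=180°]
step 3 (rotate(0, 90)): [θ0=180°, θ1=180°]
no other 3-command option fits: unique.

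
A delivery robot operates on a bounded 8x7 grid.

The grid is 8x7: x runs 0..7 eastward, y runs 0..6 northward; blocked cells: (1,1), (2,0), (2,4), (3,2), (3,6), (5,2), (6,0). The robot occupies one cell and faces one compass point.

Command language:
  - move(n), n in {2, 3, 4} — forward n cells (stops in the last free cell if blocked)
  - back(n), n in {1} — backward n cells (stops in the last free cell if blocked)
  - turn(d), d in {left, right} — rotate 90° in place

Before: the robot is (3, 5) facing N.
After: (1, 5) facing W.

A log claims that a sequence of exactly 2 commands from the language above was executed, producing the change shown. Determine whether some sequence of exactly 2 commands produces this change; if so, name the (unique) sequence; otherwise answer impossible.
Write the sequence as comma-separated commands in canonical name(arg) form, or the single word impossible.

key: position moved to (1,5) AND the heading swung to W — translation plus rotation needed
initial: (3, 5) facing N
step 1 (turn(left)): (3, 5) facing W
step 2 (move(2)): (1, 5) facing W
uniquely the one of 36 2-step routes that fits.

turn(left), move(2)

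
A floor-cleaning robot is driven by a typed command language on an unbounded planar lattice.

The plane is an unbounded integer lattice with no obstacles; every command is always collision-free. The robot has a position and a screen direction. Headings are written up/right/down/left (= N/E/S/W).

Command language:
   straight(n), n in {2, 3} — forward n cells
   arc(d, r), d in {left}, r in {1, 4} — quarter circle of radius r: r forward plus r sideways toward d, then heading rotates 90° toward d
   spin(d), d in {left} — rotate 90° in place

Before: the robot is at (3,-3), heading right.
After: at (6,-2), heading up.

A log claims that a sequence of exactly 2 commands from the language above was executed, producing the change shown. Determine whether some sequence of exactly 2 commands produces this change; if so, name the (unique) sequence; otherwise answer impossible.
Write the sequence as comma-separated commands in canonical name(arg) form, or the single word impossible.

key: running arc(left, 1) before straight(2) would end elsewhere — order is forced
begin: at (3,-3), heading right
1. straight(2) → at (5,-3), heading right
2. arc(left, 1) → at (6,-2), heading up
no other 2-command option fits: unique.

straight(2), arc(left, 1)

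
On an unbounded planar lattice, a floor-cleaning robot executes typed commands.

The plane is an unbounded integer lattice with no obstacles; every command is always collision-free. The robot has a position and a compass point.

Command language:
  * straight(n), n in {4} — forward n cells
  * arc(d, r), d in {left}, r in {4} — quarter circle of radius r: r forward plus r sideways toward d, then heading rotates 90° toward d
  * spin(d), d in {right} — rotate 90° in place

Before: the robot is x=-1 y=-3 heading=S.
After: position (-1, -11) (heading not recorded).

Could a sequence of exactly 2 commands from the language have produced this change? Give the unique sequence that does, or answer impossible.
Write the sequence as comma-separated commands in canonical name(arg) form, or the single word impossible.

straight(4), straight(4)

begin: x=-1 y=-3 heading=S
t=1 straight(4) ⇒ x=-1 y=-7 heading=S
t=2 straight(4) ⇒ x=-1 y=-11 heading=S
all 9 alternatives checked — unique.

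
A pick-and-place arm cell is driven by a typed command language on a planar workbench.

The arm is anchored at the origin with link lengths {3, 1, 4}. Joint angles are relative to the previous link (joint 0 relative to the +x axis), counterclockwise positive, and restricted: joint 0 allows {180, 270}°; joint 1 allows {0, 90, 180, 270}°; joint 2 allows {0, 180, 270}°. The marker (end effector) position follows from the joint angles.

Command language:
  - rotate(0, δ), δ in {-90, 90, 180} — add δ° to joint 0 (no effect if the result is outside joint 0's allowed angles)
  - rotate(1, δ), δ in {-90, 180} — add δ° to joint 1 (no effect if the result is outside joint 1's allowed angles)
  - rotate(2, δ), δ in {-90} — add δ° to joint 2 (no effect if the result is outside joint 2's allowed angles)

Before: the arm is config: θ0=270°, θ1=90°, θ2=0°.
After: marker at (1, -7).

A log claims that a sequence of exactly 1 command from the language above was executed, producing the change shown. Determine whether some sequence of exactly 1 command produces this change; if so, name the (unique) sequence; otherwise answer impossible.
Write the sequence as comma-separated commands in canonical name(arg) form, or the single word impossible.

t0: config: θ0=270°, θ1=90°, θ2=0°
1. rotate(2, -90) → config: θ0=270°, θ1=90°, θ2=270°
uniquely the one of 6 1-step routes that fits.

rotate(2, -90)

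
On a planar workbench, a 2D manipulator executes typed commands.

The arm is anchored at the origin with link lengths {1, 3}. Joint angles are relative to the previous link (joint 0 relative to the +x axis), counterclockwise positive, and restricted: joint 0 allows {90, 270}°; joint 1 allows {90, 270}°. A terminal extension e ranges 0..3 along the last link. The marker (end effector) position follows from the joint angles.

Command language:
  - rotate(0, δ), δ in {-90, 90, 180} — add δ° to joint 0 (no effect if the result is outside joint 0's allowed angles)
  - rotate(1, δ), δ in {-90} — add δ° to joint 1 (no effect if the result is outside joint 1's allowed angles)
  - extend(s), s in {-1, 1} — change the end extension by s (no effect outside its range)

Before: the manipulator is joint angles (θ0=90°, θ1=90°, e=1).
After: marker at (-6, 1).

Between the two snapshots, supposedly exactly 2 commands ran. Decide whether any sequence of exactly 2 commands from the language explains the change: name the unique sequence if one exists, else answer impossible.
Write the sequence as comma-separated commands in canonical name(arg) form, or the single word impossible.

extend(1), extend(1)

t0: joint angles (θ0=90°, θ1=90°, e=1)
1. extend(1) → joint angles (θ0=90°, θ1=90°, e=2)
2. extend(1) → joint angles (θ0=90°, θ1=90°, e=3)
no other 2-command option fits: unique.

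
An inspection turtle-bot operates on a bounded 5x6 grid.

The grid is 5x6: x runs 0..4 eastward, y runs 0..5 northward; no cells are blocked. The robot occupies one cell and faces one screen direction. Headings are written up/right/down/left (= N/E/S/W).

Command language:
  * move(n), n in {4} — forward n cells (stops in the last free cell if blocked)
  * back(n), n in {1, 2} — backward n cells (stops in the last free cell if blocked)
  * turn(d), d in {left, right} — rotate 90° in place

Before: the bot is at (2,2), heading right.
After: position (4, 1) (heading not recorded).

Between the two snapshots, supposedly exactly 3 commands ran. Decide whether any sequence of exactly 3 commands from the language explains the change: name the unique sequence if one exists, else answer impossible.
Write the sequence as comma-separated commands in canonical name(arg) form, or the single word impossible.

move(4), turn(left), back(1)

key: move(4) runs into the grid edge before its full distance
initial: at (2,2), heading right
1. move(4) → at (4,2), heading right
2. turn(left) → at (4,2), heading up
3. back(1) → at (4,1), heading up
no rival 3-sequence matches.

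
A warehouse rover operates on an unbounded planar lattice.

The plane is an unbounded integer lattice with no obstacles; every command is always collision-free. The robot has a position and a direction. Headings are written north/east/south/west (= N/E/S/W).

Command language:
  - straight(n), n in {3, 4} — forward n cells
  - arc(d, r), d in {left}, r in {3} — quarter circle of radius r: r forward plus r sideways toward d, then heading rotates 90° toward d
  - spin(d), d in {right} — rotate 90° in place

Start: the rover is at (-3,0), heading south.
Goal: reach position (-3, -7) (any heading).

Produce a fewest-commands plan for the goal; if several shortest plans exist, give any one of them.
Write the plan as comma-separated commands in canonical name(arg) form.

start: at (-3,0), heading south
1. straight(3) → at (-3,-3), heading south
2. straight(4) → at (-3,-7), heading south
shorter routes all fall short; 2 is best.

straight(3), straight(4)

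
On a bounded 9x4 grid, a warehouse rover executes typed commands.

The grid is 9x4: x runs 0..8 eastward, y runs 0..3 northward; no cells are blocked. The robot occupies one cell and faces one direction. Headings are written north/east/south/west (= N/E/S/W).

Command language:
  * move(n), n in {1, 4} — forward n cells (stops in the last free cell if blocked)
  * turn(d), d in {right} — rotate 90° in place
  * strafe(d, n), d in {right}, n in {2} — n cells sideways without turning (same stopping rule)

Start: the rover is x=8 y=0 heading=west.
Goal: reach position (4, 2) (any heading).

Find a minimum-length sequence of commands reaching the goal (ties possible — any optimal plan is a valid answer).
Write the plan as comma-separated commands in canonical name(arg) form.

t0: x=8 y=0 heading=west
step 1 (strafe(right, 2)): x=8 y=2 heading=west
step 2 (move(4)): x=4 y=2 heading=west
no 1-step plan works, so 2 is optimal.

strafe(right, 2), move(4)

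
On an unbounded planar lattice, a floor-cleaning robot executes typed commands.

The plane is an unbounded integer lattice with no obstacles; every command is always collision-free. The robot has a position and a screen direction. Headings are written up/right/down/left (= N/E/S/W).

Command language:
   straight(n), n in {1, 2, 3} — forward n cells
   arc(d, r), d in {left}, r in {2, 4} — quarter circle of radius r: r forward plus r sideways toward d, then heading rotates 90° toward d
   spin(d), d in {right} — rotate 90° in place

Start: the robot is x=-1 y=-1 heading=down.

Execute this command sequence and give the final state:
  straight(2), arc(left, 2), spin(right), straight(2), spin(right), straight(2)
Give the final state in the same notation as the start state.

initial: x=-1 y=-1 heading=down
1. straight(2) → x=-1 y=-3 heading=down
2. arc(left, 2) → x=1 y=-5 heading=right
3. spin(right) → x=1 y=-5 heading=down
4. straight(2) → x=1 y=-7 heading=down
5. spin(right) → x=1 y=-7 heading=left
6. straight(2) → x=-1 y=-7 heading=left

x=-1 y=-7 heading=left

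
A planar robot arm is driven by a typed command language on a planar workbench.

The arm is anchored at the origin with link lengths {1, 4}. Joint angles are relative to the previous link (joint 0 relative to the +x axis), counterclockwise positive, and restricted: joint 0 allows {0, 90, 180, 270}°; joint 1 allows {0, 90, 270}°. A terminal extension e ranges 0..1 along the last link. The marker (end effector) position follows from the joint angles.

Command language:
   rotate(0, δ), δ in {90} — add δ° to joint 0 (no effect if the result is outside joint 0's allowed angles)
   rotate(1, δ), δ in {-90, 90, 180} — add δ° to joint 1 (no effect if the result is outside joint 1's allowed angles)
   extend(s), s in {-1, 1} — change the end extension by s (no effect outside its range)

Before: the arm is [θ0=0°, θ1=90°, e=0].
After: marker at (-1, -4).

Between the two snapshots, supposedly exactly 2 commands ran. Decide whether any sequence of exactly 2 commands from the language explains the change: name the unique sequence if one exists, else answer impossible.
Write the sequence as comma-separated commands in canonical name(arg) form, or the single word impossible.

start: [θ0=0°, θ1=90°, e=0]
t=1 rotate(0, 90) ⇒ [θ0=90°, θ1=90°, e=0]
t=2 rotate(0, 90) ⇒ [θ0=180°, θ1=90°, e=0]
all 36 alternatives checked — unique.

rotate(0, 90), rotate(0, 90)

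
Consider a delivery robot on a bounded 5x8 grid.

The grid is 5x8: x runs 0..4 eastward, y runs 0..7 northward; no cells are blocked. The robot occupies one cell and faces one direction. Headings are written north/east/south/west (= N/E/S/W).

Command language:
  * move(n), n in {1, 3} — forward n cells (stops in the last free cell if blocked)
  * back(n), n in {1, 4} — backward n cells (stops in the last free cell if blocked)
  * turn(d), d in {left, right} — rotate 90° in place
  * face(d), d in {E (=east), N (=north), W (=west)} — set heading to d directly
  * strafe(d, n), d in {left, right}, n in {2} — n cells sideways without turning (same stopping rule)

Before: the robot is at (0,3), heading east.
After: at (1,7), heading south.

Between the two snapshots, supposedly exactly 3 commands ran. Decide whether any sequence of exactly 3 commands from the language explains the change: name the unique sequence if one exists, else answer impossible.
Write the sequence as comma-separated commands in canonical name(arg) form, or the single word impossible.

key: order matters: swapping move(1) and back(4) lands elsewhere
start: at (0,3), heading east
[1] after move(1): at (1,3), heading east
[2] after turn(right): at (1,3), heading south
[3] after back(4): at (1,7), heading south
uniquely the one of 1331 3-step routes that fits.

move(1), turn(right), back(4)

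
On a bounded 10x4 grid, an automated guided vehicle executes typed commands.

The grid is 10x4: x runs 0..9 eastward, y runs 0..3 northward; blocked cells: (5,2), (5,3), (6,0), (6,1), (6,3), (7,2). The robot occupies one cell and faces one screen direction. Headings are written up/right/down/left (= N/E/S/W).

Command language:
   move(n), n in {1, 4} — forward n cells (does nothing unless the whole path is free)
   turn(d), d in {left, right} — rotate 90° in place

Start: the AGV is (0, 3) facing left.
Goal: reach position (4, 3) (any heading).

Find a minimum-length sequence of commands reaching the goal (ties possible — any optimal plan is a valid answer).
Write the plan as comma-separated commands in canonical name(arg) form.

turn(left), turn(left), move(4)

t0: (0, 3) facing left
t=1 turn(left) ⇒ (0, 3) facing down
t=2 turn(left) ⇒ (0, 3) facing right
t=3 move(4) ⇒ (4, 3) facing right
nothing shorter than 3 reaches the goal.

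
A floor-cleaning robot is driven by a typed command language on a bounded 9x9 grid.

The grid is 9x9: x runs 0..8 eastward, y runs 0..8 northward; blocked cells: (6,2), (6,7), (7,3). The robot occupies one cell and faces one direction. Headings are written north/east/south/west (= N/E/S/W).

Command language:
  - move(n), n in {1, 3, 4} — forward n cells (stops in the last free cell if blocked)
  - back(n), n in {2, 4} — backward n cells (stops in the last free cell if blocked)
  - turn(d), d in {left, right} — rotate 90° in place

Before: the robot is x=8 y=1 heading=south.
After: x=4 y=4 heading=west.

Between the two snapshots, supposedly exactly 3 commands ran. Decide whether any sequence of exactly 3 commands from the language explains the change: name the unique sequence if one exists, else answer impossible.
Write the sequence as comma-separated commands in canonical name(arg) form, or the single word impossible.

all 343 sequences checked — none match.

impossible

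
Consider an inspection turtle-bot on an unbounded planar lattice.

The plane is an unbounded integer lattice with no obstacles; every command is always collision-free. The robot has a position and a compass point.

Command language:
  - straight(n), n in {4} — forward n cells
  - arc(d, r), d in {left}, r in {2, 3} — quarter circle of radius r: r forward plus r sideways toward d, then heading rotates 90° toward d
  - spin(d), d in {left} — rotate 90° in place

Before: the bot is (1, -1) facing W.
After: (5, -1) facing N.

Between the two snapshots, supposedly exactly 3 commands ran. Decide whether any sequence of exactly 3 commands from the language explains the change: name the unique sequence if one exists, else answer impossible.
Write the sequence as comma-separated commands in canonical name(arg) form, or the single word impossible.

key: cell and facing (now N) both changed — the 3 commands mix motion and turning
initial: (1, -1) facing W
t=1 spin(left) ⇒ (1, -1) facing S
t=2 arc(left, 2) ⇒ (3, -3) facing E
t=3 arc(left, 2) ⇒ (5, -1) facing N
no rival 3-sequence matches.

spin(left), arc(left, 2), arc(left, 2)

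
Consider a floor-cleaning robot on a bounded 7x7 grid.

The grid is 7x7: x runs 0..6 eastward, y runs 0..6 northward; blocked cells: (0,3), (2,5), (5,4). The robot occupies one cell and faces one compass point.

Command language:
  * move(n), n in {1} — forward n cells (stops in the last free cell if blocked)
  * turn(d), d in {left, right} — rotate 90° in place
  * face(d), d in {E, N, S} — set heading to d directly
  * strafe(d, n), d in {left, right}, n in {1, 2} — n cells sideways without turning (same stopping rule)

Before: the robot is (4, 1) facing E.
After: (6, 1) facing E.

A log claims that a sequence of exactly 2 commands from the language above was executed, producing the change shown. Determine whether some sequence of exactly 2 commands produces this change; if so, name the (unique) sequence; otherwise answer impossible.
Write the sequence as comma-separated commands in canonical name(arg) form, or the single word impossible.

key: still facing E at the end — nothing in the sequence rotates
begin: (4, 1) facing E
[1] after move(1): (5, 1) facing E
[2] after move(1): (6, 1) facing E
no rival 2-sequence matches.

move(1), move(1)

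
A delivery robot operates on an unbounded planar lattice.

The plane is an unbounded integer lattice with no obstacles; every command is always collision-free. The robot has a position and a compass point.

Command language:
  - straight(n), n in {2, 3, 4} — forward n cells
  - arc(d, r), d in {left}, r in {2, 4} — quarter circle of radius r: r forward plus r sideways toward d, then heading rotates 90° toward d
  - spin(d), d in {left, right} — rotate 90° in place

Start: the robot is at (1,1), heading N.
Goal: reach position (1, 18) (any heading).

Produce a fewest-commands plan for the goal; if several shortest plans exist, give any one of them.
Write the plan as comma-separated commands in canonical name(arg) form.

straight(3), straight(3), straight(3), straight(4), straight(4)

begin: at (1,1), heading N
1. straight(3) → at (1,4), heading N
2. straight(3) → at (1,7), heading N
3. straight(3) → at (1,10), heading N
4. straight(4) → at (1,14), heading N
5. straight(4) → at (1,18), heading N
minimal: 5 command(s), checked below 5.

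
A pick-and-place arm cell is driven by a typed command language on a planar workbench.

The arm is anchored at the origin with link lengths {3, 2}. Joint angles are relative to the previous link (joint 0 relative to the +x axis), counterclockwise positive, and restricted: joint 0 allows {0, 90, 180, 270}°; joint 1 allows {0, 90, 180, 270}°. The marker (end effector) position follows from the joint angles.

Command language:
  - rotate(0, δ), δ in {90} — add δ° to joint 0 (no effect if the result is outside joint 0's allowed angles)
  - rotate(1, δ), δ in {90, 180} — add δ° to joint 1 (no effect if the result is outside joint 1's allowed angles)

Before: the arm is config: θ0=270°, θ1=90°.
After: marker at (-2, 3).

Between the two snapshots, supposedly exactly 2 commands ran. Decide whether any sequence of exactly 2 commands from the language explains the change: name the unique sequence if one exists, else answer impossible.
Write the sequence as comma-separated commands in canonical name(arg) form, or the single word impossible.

rotate(0, 90), rotate(0, 90)

initial: config: θ0=270°, θ1=90°
step 1 (rotate(0, 90)): config: θ0=0°, θ1=90°
step 2 (rotate(0, 90)): config: θ0=90°, θ1=90°
no other 2-command option fits: unique.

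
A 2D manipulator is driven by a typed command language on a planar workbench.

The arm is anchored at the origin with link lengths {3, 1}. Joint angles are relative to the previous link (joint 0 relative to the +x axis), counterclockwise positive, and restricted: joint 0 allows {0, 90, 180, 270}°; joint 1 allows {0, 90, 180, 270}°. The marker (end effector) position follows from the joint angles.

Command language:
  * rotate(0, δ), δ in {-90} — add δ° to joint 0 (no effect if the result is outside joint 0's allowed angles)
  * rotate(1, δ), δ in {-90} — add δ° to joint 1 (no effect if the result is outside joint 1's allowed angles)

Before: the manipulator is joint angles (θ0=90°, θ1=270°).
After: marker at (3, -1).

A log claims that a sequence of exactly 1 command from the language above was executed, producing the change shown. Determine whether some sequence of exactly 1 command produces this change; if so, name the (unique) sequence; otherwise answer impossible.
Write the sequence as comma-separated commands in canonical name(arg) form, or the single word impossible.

rotate(0, -90)

initial: joint angles (θ0=90°, θ1=270°)
1. rotate(0, -90) → joint angles (θ0=0°, θ1=270°)
no rival 1-sequence matches.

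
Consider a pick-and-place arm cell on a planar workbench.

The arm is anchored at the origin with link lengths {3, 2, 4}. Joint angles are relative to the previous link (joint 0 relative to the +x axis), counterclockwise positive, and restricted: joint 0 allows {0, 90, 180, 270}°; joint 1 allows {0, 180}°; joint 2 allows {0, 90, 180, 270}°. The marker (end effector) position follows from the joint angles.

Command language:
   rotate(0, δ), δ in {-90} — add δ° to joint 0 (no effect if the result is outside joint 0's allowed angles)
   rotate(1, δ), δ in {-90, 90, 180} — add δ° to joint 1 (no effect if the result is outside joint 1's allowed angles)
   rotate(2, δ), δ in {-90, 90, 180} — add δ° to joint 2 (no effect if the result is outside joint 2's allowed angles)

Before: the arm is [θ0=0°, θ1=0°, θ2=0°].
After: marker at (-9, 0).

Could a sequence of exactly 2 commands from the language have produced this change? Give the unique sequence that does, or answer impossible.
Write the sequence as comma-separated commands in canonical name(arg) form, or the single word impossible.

start: [θ0=0°, θ1=0°, θ2=0°]
t=1 rotate(0, -90) ⇒ [θ0=270°, θ1=0°, θ2=0°]
t=2 rotate(0, -90) ⇒ [θ0=180°, θ1=0°, θ2=0°]
uniquely the one of 49 2-step routes that fits.

rotate(0, -90), rotate(0, -90)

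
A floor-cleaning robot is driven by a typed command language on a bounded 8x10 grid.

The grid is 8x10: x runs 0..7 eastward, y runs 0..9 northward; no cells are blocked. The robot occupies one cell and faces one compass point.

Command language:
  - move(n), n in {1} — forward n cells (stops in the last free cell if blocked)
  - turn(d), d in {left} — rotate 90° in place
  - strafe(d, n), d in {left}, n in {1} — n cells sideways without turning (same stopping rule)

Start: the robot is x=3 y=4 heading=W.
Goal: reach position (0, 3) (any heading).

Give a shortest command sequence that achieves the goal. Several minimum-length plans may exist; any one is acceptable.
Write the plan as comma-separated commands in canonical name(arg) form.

strafe(left, 1), move(1), move(1), move(1)

start: x=3 y=4 heading=W
step 1 (strafe(left, 1)): x=3 y=3 heading=W
step 2 (move(1)): x=2 y=3 heading=W
step 3 (move(1)): x=1 y=3 heading=W
step 4 (move(1)): x=0 y=3 heading=W
minimal: 4 command(s), checked below 4.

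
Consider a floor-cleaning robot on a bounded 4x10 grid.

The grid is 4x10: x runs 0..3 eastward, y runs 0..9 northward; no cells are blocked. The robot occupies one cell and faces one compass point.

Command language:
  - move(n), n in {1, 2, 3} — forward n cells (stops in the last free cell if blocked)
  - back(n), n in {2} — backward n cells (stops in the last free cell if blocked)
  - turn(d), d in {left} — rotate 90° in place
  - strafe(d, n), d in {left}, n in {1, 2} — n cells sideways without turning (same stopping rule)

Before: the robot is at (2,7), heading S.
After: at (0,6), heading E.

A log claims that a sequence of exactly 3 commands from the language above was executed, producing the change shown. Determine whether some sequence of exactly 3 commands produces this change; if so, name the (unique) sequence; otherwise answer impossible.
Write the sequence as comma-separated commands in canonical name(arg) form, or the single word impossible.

move(1), turn(left), back(2)

key: position moved to (0,6) AND the heading swung to E — translation plus rotation needed
start: at (2,7), heading S
t=1 move(1) ⇒ at (2,6), heading S
t=2 turn(left) ⇒ at (2,6), heading E
t=3 back(2) ⇒ at (0,6), heading E
no other 3-command option fits: unique.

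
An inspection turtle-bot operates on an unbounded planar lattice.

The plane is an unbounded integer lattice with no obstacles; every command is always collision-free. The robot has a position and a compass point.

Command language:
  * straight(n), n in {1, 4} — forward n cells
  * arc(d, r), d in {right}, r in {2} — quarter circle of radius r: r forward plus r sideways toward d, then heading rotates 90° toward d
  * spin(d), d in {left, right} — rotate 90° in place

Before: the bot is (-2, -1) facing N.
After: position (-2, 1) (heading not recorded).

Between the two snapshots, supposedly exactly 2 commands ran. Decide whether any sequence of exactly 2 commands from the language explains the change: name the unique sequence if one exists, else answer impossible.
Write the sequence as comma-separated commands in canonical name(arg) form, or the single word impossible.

straight(1), straight(1)

start: (-2, -1) facing N
t=1 straight(1) ⇒ (-2, 0) facing N
t=2 straight(1) ⇒ (-2, 1) facing N
no other 2-command option fits: unique.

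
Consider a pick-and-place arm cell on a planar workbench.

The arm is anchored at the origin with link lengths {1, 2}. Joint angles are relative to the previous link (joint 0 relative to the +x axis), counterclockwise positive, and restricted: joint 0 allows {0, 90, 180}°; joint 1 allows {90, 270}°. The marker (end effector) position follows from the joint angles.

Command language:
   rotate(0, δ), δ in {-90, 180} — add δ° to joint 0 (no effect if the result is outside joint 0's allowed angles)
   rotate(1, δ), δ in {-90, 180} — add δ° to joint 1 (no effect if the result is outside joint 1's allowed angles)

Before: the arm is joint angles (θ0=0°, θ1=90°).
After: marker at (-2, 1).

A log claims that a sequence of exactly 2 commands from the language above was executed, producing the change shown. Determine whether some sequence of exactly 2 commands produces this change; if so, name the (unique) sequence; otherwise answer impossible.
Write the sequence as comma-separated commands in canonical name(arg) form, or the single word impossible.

rotate(0, 180), rotate(0, -90)

key: order matters: swapping rotate(0, 180) and rotate(0, -90) lands elsewhere
start: joint angles (θ0=0°, θ1=90°)
1. rotate(0, 180) → joint angles (θ0=180°, θ1=90°)
2. rotate(0, -90) → joint angles (θ0=90°, θ1=90°)
no other 2-command option fits: unique.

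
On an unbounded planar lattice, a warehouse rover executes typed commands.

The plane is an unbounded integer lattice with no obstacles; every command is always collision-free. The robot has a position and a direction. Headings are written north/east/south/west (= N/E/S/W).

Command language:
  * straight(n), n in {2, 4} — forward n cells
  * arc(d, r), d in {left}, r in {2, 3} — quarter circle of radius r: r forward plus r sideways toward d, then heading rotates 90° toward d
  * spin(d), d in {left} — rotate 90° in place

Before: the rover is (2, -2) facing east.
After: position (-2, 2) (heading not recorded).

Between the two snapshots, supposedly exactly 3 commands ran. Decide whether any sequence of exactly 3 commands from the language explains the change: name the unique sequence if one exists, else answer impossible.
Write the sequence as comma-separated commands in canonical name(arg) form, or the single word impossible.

arc(left, 2), arc(left, 2), straight(4)

key: order matters: swapping arc(left, 2) and straight(4) lands elsewhere
t0: (2, -2) facing east
1. arc(left, 2) → (4, 0) facing north
2. arc(left, 2) → (2, 2) facing west
3. straight(4) → (-2, 2) facing west
no rival 3-sequence matches.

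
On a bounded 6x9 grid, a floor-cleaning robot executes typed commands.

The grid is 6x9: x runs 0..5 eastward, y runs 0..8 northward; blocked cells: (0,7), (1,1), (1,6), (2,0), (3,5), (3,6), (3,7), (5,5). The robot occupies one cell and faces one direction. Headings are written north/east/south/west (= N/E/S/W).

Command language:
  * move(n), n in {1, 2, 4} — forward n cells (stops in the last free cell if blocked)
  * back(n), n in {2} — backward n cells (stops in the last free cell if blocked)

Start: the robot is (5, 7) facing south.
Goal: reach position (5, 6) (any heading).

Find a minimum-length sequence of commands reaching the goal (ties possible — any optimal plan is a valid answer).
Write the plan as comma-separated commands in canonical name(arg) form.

move(2)

begin: (5, 7) facing south
t=1 move(2) ⇒ (5, 6) facing south
shorter routes all fall short; 1 is best.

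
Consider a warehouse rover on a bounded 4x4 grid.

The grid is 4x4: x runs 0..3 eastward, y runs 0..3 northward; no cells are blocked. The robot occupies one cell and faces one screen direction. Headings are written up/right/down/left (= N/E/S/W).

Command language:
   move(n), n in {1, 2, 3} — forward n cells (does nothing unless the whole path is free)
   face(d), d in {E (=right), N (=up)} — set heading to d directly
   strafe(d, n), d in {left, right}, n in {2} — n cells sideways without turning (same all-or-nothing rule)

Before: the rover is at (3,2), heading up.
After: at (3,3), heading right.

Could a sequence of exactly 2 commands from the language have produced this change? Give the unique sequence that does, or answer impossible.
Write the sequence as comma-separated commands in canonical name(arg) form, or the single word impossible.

move(1), face(E)

key: order matters: swapping move(1) and face(E) lands elsewhere
initial: at (3,2), heading up
[1] after move(1): at (3,3), heading up
[2] after face(E): at (3,3), heading right
all 49 alternatives checked — unique.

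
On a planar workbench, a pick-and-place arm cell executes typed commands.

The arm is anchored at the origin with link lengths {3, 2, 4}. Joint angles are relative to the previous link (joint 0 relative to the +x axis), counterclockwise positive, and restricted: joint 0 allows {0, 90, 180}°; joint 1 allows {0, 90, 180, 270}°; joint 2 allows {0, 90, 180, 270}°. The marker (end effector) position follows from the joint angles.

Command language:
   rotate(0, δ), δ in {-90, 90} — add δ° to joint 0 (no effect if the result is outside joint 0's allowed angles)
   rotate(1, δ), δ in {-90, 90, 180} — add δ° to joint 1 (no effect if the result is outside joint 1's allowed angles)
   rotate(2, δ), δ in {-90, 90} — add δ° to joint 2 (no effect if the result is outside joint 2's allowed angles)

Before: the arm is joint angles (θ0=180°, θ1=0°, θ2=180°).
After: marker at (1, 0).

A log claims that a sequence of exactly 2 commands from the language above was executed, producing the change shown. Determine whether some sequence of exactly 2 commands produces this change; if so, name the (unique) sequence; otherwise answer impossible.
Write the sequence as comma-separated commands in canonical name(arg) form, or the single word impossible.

rotate(0, -90), rotate(0, -90)

from: joint angles (θ0=180°, θ1=0°, θ2=180°)
[1] after rotate(0, -90): joint angles (θ0=90°, θ1=0°, θ2=180°)
[2] after rotate(0, -90): joint angles (θ0=0°, θ1=0°, θ2=180°)
no other 2-command option fits: unique.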